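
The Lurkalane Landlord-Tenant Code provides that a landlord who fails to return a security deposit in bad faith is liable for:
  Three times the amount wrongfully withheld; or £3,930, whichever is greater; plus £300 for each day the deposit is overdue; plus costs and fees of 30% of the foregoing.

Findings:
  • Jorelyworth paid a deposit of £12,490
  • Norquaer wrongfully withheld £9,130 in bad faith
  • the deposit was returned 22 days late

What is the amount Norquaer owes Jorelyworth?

Trebled: 3 × £9,130 = £27,390
Minimum £3,930: £27,390 meets the minimum, no increase.
Late-return penalty: 22 × £300 = £6,600
Damages plus late penalty: £27,390 + £6,600 = £33,990
Costs and fees: 30% of £33,990 = £10,197
Total recovery: £33,990 + £10,197 = £44,187

£44,187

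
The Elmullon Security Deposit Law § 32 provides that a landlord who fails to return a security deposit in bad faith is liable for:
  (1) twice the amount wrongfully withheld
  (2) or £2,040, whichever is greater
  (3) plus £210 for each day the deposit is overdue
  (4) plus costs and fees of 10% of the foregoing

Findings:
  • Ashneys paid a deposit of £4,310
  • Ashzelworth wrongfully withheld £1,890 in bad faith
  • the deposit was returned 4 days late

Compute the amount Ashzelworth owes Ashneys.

Doubled: 2 × £1,890 = £3,780
Minimum £2,040: £3,780 meets the minimum, no increase.
Late-return penalty: 4 × £210 = £840
Damages plus late penalty: £3,780 + £840 = £4,620
Costs and fees: 10% of £4,620 = £462
Total recovery: £4,620 + £462 = £5,082

Recovery: £5,082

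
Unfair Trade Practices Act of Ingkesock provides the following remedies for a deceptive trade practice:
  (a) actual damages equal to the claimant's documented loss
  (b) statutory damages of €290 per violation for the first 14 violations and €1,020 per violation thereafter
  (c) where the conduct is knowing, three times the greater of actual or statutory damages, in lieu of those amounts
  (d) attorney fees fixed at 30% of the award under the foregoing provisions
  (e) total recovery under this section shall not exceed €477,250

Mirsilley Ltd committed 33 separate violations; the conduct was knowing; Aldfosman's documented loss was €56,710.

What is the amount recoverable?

First 14 violations: 14 × €290 = €4,060
Remaining violations: (33 − 14) × €1,020 = €19,380
Statutory damages: €4,060 + €19,380 = €23,440
Greater of actual damages (€56,710) or statutory damages (€23,440): €56,710
Trebled: 3 × €56,710 = €170,130
Attorney fees: 30% of €170,130 = €51,039
Total before cap: €170,130 + €51,039 = €221,169
Cap at €477,250: €221,169 is within the cap, no reduction.

€221,169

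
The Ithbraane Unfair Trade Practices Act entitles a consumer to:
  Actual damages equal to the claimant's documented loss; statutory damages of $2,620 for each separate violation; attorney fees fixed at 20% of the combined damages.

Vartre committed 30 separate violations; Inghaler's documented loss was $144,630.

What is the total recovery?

$267,876

Statutory damages: 30 × $2,620 = $78,600
Combined damages: $144,630 + $78,600 = $223,230
Attorney fees: 20% of $223,230 = $44,646
Total recovery: $223,230 + $44,646 = $267,876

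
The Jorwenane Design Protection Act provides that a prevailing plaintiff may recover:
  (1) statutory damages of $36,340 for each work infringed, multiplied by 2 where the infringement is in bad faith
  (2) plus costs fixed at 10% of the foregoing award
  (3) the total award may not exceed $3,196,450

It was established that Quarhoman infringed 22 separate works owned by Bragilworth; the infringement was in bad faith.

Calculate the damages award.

$1,758,856

Statutory damages: 22 × $36,340 = $799,480
Doubled: 2 × $799,480 = $1,598,960
Costs: 10% of $1,598,960 = $159,896
Award plus costs: $1,598,960 + $159,896 = $1,758,856
Cap at $3,196,450: $1,758,856 is within the cap, no reduction.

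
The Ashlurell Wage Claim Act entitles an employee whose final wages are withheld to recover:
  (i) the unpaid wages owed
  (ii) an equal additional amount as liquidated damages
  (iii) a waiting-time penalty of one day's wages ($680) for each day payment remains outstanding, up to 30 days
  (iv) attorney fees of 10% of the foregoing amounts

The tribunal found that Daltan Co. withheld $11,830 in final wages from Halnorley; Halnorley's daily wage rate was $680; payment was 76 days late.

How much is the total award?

$48,466

Liquidated damages (equal amount): $11,830
Penalty days: min(76, 30) = 30
Waiting-time penalty: 30 × $680 = $20,400
Subtotal: $11,830 + $11,830 + $20,400 = $44,060
Attorney fees: 10% of $44,060 = $4,406
Total award: $44,060 + $4,406 = $48,466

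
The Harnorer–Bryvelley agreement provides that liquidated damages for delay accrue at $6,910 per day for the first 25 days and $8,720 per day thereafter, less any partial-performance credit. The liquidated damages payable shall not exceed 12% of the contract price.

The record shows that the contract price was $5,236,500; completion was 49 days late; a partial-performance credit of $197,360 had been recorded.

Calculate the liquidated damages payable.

Liquidated damages: $184,670

First 25 days: 25 × $6,910 = $172,750
Remaining days: (49 − 25) × $8,720 = $209,280
Accrued per-day damages: $172,750 + $209,280 = $382,030
Less partial-performance credit: $382,030 − $197,360 = $184,670
Cap: 12% of $5,236,500 = $628,380
Cap at $628,380: $184,670 is within the cap, no reduction.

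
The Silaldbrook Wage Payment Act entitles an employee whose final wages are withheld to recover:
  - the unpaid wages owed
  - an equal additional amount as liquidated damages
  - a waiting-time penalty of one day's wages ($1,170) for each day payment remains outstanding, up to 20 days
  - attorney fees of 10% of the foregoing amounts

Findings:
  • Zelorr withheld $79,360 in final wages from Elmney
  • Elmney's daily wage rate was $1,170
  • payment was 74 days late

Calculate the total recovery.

Total award: $200,332

Liquidated damages (equal amount): $79,360
Penalty days: min(74, 20) = 20
Waiting-time penalty: 20 × $1,170 = $23,400
Subtotal: $79,360 + $79,360 + $23,400 = $182,120
Attorney fees: 10% of $182,120 = $18,212
Total award: $182,120 + $18,212 = $200,332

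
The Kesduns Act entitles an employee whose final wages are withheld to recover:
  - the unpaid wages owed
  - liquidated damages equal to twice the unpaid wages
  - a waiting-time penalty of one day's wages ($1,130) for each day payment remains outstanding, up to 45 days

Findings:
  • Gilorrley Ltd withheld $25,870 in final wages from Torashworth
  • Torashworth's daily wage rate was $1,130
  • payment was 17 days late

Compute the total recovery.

Doubled: 2 × $25,870 = $51,740
Penalty days: min(17, 45) = 17
Waiting-time penalty: 17 × $1,130 = $19,210
Total award: $25,870 + $51,740 + $19,210 = $96,820

$96,820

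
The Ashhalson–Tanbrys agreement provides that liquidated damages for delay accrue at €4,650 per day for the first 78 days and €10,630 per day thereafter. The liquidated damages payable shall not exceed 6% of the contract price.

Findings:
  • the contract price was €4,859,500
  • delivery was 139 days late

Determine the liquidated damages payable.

Liquidated damages: €291,570

First 78 days: 78 × €4,650 = €362,700
Remaining days: (139 − 78) × €10,630 = €648,430
Accrued per-day damages: €362,700 + €648,430 = €1,011,130
Cap: 6% of €4,859,500 = €291,570
Cap at €291,570: €1,011,130 exceeds the cap → €291,570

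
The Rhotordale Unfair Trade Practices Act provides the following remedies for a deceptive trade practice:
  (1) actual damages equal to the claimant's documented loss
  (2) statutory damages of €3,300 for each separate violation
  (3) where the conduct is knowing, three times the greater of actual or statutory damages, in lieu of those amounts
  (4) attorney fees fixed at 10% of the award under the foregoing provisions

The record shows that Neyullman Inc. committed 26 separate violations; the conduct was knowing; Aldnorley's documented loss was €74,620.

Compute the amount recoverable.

Total recovery: €283,140

Statutory damages: 26 × €3,300 = €85,800
Greater of actual damages (€74,620) or statutory damages (€85,800): €85,800
Trebled: 3 × €85,800 = €257,400
Attorney fees: 10% of €257,400 = €25,740
Total recovery: €257,400 + €25,740 = €283,140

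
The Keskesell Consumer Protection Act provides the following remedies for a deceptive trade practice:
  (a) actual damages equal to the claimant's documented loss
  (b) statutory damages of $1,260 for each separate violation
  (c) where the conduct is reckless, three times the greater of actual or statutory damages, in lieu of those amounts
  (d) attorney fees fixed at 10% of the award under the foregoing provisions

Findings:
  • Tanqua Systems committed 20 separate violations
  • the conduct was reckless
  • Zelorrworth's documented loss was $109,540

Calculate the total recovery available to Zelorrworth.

$361,482

Statutory damages: 20 × $1,260 = $25,200
Greater of actual damages ($109,540) or statutory damages ($25,200): $109,540
Trebled: 3 × $109,540 = $328,620
Attorney fees: 10% of $328,620 = $32,862
Total recovery: $328,620 + $32,862 = $361,482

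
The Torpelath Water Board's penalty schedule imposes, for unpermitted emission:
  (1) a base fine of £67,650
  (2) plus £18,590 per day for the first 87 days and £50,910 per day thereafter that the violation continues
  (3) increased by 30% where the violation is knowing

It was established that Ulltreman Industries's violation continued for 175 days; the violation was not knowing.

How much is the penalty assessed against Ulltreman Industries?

First 87 days: 87 × £18,590 = £1,617,330
Remaining days: (175 − 87) × £50,910 = £4,480,080
Per-day component: £1,617,330 + £4,480,080 = £6,097,410
Base plus per-day: £67,650 + £6,097,410 = £6,165,060
The violation was not knowing: no 30% increase.

£6,165,060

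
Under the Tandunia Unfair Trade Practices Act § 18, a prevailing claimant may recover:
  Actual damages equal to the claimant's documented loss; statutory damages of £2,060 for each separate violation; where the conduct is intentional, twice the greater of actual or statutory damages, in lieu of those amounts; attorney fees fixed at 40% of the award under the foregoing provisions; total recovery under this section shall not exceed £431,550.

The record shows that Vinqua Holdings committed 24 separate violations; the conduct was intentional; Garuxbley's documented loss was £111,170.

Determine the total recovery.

£311,276

Statutory damages: 24 × £2,060 = £49,440
Greater of actual damages (£111,170) or statutory damages (£49,440): £111,170
Doubled: 2 × £111,170 = £222,340
Attorney fees: 40% of £222,340 = £88,936
Total before cap: £222,340 + £88,936 = £311,276
Cap at £431,550: £311,276 is within the cap, no reduction.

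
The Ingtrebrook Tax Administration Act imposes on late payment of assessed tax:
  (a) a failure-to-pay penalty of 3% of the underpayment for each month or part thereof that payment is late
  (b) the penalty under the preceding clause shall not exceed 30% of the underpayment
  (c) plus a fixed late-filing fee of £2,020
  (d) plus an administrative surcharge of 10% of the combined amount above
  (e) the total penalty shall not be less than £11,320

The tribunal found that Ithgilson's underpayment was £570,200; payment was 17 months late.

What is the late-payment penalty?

Accrued rate: 3% × 17 = 51%, capped at 30% → 30%
Failure-to-pay penalty: 30% of £570,200 = £171,060
Penalty before surcharge: £171,060 + £2,020 = £173,080
Administrative surcharge: 10% of £173,080 = £17,308
Total penalty: £173,080 + £17,308 = £190,388
Minimum £11,320: £190,388 meets the minimum, no increase.

£190,388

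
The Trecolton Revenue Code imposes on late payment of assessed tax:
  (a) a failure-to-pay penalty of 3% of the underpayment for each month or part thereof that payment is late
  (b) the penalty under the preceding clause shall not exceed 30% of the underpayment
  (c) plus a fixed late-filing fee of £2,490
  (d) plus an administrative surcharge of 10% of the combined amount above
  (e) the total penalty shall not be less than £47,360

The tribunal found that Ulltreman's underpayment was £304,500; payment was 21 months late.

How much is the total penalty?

£103,224

Accrued rate: 3% × 21 = 63%, capped at 30% → 30%
Failure-to-pay penalty: 30% of £304,500 = £91,350
Penalty before surcharge: £91,350 + £2,490 = £93,840
Administrative surcharge: 10% of £93,840 = £9,384
Total penalty: £93,840 + £9,384 = £103,224
Minimum £47,360: £103,224 meets the minimum, no increase.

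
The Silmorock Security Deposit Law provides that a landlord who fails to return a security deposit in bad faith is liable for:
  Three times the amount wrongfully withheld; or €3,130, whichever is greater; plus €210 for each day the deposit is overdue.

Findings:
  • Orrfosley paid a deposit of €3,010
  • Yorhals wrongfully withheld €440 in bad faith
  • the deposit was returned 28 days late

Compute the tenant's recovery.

Trebled: 3 × €440 = €1,320
Minimum €3,130: €1,320 is below the minimum → €3,130
Late-return penalty: 28 × €210 = €5,880
Damages plus late penalty: €3,130 + €5,880 = €9,010

€9,010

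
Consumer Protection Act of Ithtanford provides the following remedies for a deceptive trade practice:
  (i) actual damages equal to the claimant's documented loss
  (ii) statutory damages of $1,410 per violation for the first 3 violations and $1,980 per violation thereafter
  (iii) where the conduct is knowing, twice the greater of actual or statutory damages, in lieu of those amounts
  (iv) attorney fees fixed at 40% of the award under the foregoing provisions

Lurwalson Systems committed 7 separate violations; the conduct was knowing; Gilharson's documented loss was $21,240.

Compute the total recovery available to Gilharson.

First 3 violations: 3 × $1,410 = $4,230
Remaining violations: (7 − 3) × $1,980 = $7,920
Statutory damages: $4,230 + $7,920 = $12,150
Greater of actual damages ($21,240) or statutory damages ($12,150): $21,240
Doubled: 2 × $21,240 = $42,480
Attorney fees: 40% of $42,480 = $16,992
Total recovery: $42,480 + $16,992 = $59,472

Total recovery: $59,472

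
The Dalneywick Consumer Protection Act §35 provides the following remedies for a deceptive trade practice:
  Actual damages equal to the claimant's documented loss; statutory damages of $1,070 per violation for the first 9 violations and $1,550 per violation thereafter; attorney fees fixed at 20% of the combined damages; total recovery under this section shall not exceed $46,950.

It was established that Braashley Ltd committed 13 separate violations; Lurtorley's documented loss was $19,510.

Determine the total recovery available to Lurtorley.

First 9 violations: 9 × $1,070 = $9,630
Remaining violations: (13 − 9) × $1,550 = $6,200
Statutory damages: $9,630 + $6,200 = $15,830
Combined damages: $19,510 + $15,830 = $35,340
Attorney fees: 20% of $35,340 = $7,068
Total before cap: $35,340 + $7,068 = $42,408
Cap at $46,950: $42,408 is within the cap, no reduction.

$42,408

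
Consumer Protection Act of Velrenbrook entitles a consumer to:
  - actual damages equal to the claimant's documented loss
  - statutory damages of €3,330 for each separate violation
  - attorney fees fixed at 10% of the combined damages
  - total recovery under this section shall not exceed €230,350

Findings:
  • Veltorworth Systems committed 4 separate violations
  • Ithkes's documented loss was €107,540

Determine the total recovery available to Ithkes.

Statutory damages: 4 × €3,330 = €13,320
Combined damages: €107,540 + €13,320 = €120,860
Attorney fees: 10% of €120,860 = €12,086
Total before cap: €120,860 + €12,086 = €132,946
Cap at €230,350: €132,946 is within the cap, no reduction.

€132,946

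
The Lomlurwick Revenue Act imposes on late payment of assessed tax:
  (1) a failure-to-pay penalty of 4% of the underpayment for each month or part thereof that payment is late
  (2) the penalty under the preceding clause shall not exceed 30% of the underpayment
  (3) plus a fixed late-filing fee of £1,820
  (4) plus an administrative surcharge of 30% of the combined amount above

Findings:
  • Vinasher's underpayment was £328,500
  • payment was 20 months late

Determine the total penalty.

Accrued rate: 4% × 20 = 80%, capped at 30% → 30%
Failure-to-pay penalty: 30% of £328,500 = £98,550
Penalty before surcharge: £98,550 + £1,820 = £100,370
Administrative surcharge: 30% of £100,370 = £30,111
Total penalty: £100,370 + £30,111 = £130,481

£130,481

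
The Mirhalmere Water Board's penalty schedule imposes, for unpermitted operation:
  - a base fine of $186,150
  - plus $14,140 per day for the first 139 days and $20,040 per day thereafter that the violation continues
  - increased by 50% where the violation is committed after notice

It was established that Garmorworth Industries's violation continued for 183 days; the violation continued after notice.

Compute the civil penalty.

First 139 days: 139 × $14,140 = $1,965,460
Remaining days: (183 − 139) × $20,040 = $881,760
Per-day component: $1,965,460 + $881,760 = $2,847,220
Base plus per-day: $186,150 + $2,847,220 = $3,033,370
Enhancement: 50% of $3,033,370 = $1,516,685
Enhanced fine: $3,033,370 + $1,516,685 = $4,550,055

$4,550,055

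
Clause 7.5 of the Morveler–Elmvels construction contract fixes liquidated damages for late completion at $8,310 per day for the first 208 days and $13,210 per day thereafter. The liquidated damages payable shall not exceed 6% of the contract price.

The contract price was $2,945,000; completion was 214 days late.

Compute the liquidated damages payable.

First 208 days: 208 × $8,310 = $1,728,480
Remaining days: (214 − 208) × $13,210 = $79,260
Accrued per-day damages: $1,728,480 + $79,260 = $1,807,740
Cap: 6% of $2,945,000 = $176,700
Cap at $176,700: $1,807,740 exceeds the cap → $176,700

$176,700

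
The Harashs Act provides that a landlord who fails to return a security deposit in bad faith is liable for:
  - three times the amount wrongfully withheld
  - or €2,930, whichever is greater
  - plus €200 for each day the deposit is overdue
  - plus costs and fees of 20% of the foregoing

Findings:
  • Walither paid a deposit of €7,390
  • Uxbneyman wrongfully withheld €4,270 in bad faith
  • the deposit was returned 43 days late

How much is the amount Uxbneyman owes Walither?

€25,692

Trebled: 3 × €4,270 = €12,810
Minimum €2,930: €12,810 meets the minimum, no increase.
Late-return penalty: 43 × €200 = €8,600
Damages plus late penalty: €12,810 + €8,600 = €21,410
Costs and fees: 20% of €21,410 = €4,282
Total recovery: €21,410 + €4,282 = €25,692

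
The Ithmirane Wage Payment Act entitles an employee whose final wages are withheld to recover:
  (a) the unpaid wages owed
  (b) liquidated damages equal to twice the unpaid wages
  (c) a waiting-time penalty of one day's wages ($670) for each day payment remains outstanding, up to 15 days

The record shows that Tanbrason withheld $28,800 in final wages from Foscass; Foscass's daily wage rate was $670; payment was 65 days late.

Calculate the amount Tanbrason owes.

Doubled: 2 × $28,800 = $57,600
Penalty days: min(65, 15) = 15
Waiting-time penalty: 15 × $670 = $10,050
Total award: $28,800 + $57,600 + $10,050 = $96,450

$96,450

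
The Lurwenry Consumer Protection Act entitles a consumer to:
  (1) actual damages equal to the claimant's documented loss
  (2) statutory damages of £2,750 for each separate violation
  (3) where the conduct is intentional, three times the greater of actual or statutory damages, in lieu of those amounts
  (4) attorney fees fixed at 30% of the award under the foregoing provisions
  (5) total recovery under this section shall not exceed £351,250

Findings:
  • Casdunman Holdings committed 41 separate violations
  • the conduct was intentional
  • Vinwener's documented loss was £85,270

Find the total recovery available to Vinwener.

Statutory damages: 41 × £2,750 = £112,750
Greater of actual damages (£85,270) or statutory damages (£112,750): £112,750
Trebled: 3 × £112,750 = £338,250
Attorney fees: 30% of £338,250 = £101,475
Total before cap: £338,250 + £101,475 = £439,725
Cap at £351,250: £439,725 exceeds the cap → £351,250

£351,250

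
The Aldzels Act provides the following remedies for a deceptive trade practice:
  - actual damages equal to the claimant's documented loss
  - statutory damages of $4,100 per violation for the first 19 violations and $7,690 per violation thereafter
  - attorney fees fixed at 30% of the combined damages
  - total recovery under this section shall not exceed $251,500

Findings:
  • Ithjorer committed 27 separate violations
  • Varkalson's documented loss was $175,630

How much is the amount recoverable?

First 19 violations: 19 × $4,100 = $77,900
Remaining violations: (27 − 19) × $7,690 = $61,520
Statutory damages: $77,900 + $61,520 = $139,420
Combined damages: $175,630 + $139,420 = $315,050
Attorney fees: 30% of $315,050 = $94,515
Total before cap: $315,050 + $94,515 = $409,565
Cap at $251,500: $409,565 exceeds the cap → $251,500

$251,500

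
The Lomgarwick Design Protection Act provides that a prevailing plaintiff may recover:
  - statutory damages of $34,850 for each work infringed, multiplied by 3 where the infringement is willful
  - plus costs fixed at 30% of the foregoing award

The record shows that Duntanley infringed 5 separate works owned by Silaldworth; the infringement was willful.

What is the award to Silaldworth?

$679,575

Statutory damages: 5 × $34,850 = $174,250
Trebled: 3 × $174,250 = $522,750
Costs: 30% of $522,750 = $156,825
Award plus costs: $522,750 + $156,825 = $679,575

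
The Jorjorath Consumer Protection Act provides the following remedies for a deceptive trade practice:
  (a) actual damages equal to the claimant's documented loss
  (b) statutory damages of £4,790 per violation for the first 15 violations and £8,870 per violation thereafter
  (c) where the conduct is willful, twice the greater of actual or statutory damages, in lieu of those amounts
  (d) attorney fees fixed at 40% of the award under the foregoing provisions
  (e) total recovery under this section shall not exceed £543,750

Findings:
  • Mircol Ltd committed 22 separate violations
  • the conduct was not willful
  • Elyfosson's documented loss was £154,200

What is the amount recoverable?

Total recovery: £403,396

First 15 violations: 15 × £4,790 = £71,850
Remaining violations: (22 − 15) × £8,870 = £62,090
Statutory damages: £71,850 + £62,090 = £133,940
Conduct not willful: the in-lieu enhancement does not apply.
Actual plus statutory damages: £154,200 + £133,940 = £288,140
Attorney fees: 40% of £288,140 = £115,256
Total before cap: £288,140 + £115,256 = £403,396
Cap at £543,750: £403,396 is within the cap, no reduction.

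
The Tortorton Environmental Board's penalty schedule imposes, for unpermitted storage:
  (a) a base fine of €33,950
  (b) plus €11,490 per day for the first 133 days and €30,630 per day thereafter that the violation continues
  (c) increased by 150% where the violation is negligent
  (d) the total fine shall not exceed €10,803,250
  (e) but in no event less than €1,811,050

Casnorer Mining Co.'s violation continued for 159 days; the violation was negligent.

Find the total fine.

First 133 days: 133 × €11,490 = €1,528,170
Remaining days: (159 − 133) × €30,630 = €796,380
Per-day component: €1,528,170 + €796,380 = €2,324,550
Base plus per-day: €33,950 + €2,324,550 = €2,358,500
Enhancement: 150% of €2,358,500 = €3,537,750
Enhanced fine: €2,358,500 + €3,537,750 = €5,896,250
Cap at €10,803,250: €5,896,250 is within the cap, no reduction.
Minimum €1,811,050: €5,896,250 meets the minimum, no increase.

Civil penalty: €5,896,250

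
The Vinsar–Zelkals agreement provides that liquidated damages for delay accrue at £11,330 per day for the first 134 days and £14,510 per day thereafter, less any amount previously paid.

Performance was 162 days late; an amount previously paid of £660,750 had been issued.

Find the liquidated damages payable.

First 134 days: 134 × £11,330 = £1,518,220
Remaining days: (162 − 134) × £14,510 = £406,280
Accrued per-day damages: £1,518,220 + £406,280 = £1,924,500
Less amount previously paid: £1,924,500 − £660,750 = £1,263,750

£1,263,750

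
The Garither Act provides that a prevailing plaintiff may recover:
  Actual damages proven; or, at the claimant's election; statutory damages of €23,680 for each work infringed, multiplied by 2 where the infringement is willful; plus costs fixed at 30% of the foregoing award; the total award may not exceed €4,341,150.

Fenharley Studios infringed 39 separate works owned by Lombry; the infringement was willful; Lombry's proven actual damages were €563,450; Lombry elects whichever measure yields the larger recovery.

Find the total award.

€2,401,152

Statutory damages: 39 × €23,680 = €923,520
Doubled: 2 × €923,520 = €1,847,040
Greater of actual damages (€563,450) or enhanced statutory damages (€1,847,040): €1,847,040
Costs: 30% of €1,847,040 = €554,112
Award plus costs: €1,847,040 + €554,112 = €2,401,152
Cap at €4,341,150: €2,401,152 is within the cap, no reduction.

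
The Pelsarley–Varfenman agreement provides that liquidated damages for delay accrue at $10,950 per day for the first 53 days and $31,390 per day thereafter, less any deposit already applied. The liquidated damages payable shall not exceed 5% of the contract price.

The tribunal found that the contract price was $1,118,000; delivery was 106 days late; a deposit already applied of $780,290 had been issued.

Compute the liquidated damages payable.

Liquidated damages: $55,900

First 53 days: 53 × $10,950 = $580,350
Remaining days: (106 − 53) × $31,390 = $1,663,670
Accrued per-day damages: $580,350 + $1,663,670 = $2,244,020
Less deposit already applied: $2,244,020 − $780,290 = $1,463,730
Cap: 5% of $1,118,000 = $55,900
Cap at $55,900: $1,463,730 exceeds the cap → $55,900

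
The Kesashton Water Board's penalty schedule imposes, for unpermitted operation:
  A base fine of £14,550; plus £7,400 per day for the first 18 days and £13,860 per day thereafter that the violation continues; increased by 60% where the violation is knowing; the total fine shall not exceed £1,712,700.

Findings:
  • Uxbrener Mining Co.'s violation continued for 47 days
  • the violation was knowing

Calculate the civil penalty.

First 18 days: 18 × £7,400 = £133,200
Remaining days: (47 − 18) × £13,860 = £401,940
Per-day component: £133,200 + £401,940 = £535,140
Base plus per-day: £14,550 + £535,140 = £549,690
Enhancement: 60% of £549,690 = £329,814
Enhanced fine: £549,690 + £329,814 = £879,504
Cap at £1,712,700: £879,504 is within the cap, no reduction.

£879,504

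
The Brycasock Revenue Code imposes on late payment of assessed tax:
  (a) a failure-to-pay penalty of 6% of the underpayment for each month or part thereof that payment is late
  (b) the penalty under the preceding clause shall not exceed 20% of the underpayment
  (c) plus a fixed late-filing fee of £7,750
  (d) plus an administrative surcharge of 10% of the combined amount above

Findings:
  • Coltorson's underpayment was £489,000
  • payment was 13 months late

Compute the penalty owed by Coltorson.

Accrued rate: 6% × 13 = 78%, capped at 20% → 20%
Failure-to-pay penalty: 20% of £489,000 = £97,800
Penalty before surcharge: £97,800 + £7,750 = £105,550
Administrative surcharge: 10% of £105,550 = £10,555
Total penalty: £105,550 + £10,555 = £116,105

£116,105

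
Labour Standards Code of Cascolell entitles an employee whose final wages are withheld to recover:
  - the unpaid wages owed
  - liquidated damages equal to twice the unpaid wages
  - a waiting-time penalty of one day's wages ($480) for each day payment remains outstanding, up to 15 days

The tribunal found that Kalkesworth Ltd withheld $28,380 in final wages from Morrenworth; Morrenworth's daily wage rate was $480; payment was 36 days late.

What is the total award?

$92,340

Doubled: 2 × $28,380 = $56,760
Penalty days: min(36, 15) = 15
Waiting-time penalty: 15 × $480 = $7,200
Total award: $28,380 + $56,760 + $7,200 = $92,340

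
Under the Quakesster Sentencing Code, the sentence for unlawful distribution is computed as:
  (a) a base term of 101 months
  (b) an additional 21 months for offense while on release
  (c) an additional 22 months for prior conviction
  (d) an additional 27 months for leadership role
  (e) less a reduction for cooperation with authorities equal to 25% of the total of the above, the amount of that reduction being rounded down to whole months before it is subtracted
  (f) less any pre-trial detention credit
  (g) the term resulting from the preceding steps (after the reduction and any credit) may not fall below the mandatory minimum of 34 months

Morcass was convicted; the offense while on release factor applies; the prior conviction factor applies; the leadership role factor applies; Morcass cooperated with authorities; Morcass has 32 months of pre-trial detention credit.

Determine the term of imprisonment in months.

Sentence: 97 months

Offense while on release enhancement: +21 months
Prior conviction enhancement: +22 months
Leadership role enhancement: +27 months
Adjusted term: 101 months + 21 months + 22 months + 27 months = 171 months
Cooperation with authorities reduction: 25% of 171 months = 42 months (rounded down)
After reduction: 171 − 42 = 129 months
Less pre-trial detention credit: 129 months − 32 months = 97 months
Minimum 34 months: 97 months meets the minimum, no increase.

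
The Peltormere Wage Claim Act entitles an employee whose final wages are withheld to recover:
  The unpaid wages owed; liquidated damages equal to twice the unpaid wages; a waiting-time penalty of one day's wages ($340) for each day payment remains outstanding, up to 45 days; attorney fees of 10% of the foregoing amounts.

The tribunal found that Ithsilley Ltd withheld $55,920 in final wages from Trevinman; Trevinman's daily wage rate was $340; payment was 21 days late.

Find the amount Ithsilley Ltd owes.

$192,390

Doubled: 2 × $55,920 = $111,840
Penalty days: min(21, 45) = 21
Waiting-time penalty: 21 × $340 = $7,140
Subtotal: $55,920 + $111,840 + $7,140 = $174,900
Attorney fees: 10% of $174,900 = $17,490
Total award: $174,900 + $17,490 = $192,390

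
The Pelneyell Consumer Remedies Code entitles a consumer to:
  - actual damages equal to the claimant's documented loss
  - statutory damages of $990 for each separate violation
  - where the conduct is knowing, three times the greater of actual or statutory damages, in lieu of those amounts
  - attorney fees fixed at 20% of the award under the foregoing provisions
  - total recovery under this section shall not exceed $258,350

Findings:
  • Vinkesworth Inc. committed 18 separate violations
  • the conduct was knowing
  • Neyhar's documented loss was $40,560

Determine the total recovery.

Total recovery: $146,016

Statutory damages: 18 × $990 = $17,820
Greater of actual damages ($40,560) or statutory damages ($17,820): $40,560
Trebled: 3 × $40,560 = $121,680
Attorney fees: 20% of $121,680 = $24,336
Total before cap: $121,680 + $24,336 = $146,016
Cap at $258,350: $146,016 is within the cap, no reduction.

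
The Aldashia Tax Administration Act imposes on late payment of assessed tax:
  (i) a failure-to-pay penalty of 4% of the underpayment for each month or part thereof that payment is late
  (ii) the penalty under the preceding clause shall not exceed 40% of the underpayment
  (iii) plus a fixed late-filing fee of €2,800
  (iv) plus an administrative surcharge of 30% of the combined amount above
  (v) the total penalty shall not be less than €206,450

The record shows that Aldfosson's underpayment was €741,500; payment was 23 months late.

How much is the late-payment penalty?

€389,220

Accrued rate: 4% × 23 = 92%, capped at 40% → 40%
Failure-to-pay penalty: 40% of €741,500 = €296,600
Penalty before surcharge: €296,600 + €2,800 = €299,400
Administrative surcharge: 30% of €299,400 = €89,820
Total penalty: €299,400 + €89,820 = €389,220
Minimum €206,450: €389,220 meets the minimum, no increase.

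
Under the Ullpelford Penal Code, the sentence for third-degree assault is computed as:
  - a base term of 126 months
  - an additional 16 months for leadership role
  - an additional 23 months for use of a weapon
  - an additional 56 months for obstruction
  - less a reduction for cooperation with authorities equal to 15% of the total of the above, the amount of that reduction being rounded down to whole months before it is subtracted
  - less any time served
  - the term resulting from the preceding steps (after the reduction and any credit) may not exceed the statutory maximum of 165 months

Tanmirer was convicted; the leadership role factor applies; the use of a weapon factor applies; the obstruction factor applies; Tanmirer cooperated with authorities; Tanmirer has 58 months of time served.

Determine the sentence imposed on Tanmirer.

Leadership role enhancement: +16 months
Use of a weapon enhancement: +23 months
Obstruction enhancement: +56 months
Adjusted term: 126 months + 16 months + 23 months + 56 months = 221 months
Cooperation with authorities reduction: 15% of 221 months = 33 months (rounded down)
After reduction: 221 − 33 = 188 months
Less time served: 188 months − 58 months = 130 months
Cap at 165 months: 130 months is within the cap, no reduction.

130 months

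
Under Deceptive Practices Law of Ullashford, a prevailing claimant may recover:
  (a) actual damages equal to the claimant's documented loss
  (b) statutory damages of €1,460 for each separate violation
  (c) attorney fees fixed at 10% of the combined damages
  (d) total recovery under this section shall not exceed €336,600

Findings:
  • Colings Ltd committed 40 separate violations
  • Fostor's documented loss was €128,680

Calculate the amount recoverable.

Statutory damages: 40 × €1,460 = €58,400
Combined damages: €128,680 + €58,400 = €187,080
Attorney fees: 10% of €187,080 = €18,708
Total before cap: €187,080 + €18,708 = €205,788
Cap at €336,600: €205,788 is within the cap, no reduction.

€205,788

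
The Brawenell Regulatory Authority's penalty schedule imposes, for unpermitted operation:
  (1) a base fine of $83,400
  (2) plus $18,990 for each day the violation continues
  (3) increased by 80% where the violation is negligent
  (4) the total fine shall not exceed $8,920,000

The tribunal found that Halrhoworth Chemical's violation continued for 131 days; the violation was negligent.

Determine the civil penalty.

Civil penalty: $4,627,962

Per-day component: 131 × $18,990 = $2,487,690
Base plus per-day: $83,400 + $2,487,690 = $2,571,090
Enhancement: 80% of $2,571,090 = $2,056,872
Enhanced fine: $2,571,090 + $2,056,872 = $4,627,962
Cap at $8,920,000: $4,627,962 is within the cap, no reduction.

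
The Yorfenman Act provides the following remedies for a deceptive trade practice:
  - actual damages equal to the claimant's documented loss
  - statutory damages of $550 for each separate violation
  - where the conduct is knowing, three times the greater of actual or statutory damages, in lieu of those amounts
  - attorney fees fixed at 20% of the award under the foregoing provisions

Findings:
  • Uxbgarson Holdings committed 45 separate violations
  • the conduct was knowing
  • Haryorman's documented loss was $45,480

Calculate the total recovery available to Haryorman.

$163,728

Statutory damages: 45 × $550 = $24,750
Greater of actual damages ($45,480) or statutory damages ($24,750): $45,480
Trebled: 3 × $45,480 = $136,440
Attorney fees: 20% of $136,440 = $27,288
Total recovery: $136,440 + $27,288 = $163,728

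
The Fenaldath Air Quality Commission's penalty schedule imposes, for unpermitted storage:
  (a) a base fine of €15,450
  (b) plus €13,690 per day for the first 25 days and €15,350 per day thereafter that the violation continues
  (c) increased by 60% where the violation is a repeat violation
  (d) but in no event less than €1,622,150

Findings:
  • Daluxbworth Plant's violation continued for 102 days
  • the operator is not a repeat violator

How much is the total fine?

€1,622,150

First 25 days: 25 × €13,690 = €342,250
Remaining days: (102 − 25) × €15,350 = €1,181,950
Per-day component: €342,250 + €1,181,950 = €1,524,200
Base plus per-day: €15,450 + €1,524,200 = €1,539,650
The operator is not a repeat violator: no 60% increase.
Minimum €1,622,150: €1,539,650 is below the minimum → €1,622,150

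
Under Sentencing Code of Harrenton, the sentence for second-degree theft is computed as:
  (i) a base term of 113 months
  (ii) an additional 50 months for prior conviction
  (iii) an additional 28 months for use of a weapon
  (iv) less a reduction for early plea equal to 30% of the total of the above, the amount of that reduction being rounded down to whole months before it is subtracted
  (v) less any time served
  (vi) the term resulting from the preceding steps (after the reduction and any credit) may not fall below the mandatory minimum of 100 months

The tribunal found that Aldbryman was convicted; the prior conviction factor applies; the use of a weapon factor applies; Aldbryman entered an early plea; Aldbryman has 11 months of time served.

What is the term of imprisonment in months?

Prior conviction enhancement: +50 months
Use of a weapon enhancement: +28 months
Adjusted term: 113 months + 50 months + 28 months = 191 months
Early plea reduction: 30% of 191 months = 57 months (rounded down)
After reduction: 191 − 57 = 134 months
Less time served: 134 months − 11 months = 123 months
Minimum 100 months: 123 months meets the minimum, no increase.

123 months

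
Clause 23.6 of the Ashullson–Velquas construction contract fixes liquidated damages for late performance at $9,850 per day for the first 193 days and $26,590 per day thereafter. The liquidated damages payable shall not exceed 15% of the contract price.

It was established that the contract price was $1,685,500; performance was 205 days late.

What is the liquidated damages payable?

First 193 days: 193 × $9,850 = $1,901,050
Remaining days: (205 − 193) × $26,590 = $319,080
Accrued per-day damages: $1,901,050 + $319,080 = $2,220,130
Cap: 15% of $1,685,500 = $252,825
Cap at $252,825: $2,220,130 exceeds the cap → $252,825

$252,825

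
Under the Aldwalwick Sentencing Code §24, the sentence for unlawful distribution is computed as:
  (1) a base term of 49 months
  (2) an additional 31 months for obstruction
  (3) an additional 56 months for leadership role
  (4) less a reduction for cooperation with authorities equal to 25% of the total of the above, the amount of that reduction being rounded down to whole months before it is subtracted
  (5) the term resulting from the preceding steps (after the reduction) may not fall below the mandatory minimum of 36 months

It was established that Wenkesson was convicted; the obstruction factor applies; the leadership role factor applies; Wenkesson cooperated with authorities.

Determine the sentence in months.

Obstruction enhancement: +31 months
Leadership role enhancement: +56 months
Adjusted term: 49 months + 31 months + 56 months = 136 months
Cooperation with authorities reduction: 25% of 136 months = 34 months (rounded down)
After reduction: 136 − 34 = 102 months
Minimum 36 months: 102 months meets the minimum, no increase.

102 months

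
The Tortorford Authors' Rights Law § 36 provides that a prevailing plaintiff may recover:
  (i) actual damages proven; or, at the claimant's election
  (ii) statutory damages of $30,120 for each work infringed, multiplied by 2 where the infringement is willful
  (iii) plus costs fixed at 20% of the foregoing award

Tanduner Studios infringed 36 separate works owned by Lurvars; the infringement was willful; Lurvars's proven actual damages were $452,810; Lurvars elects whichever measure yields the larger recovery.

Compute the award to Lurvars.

Statutory damages: 36 × $30,120 = $1,084,320
Doubled: 2 × $1,084,320 = $2,168,640
Greater of actual damages ($452,810) or enhanced statutory damages ($2,168,640): $2,168,640
Costs: 20% of $2,168,640 = $433,728
Award plus costs: $2,168,640 + $433,728 = $2,602,368

$2,602,368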